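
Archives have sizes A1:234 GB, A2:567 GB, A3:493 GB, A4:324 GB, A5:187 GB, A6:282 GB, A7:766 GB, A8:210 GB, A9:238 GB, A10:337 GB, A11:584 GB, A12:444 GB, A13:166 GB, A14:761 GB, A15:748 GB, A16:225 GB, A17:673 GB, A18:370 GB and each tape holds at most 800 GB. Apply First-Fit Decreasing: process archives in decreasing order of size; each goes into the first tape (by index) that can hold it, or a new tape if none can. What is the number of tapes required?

Sorted descending: 766, 761, 748, 673, 584, 567, 493, 444, 370, 337, 324, 282, 238, 234, 225, 210, 187, 166.
Put 766 GB in tape 1; 34 GB remain.
Put 761 GB in tape 2; 39 GB remain.
Put 748 GB in tape 3; 52 GB remain.
Put 673 GB in tape 4; 127 GB remain.
Put 584 GB in tape 5; 216 GB remain.
Put 567 GB in tape 6; 233 GB remain.
Put 493 GB in tape 7; 307 GB remain.
Put 444 GB in tape 8; 356 GB remain.
Put 370 GB in tape 9; 430 GB remain.
Put 337 GB in tape 8; 19 GB remain.
Put 324 GB in tape 9; 106 GB remain.
Put 282 GB in tape 7; 25 GB remain.
Put 238 GB in tape 10; 562 GB remain.
Put 234 GB in tape 10; 328 GB remain.
Put 225 GB in tape 6; 8 GB remain.
Put 210 GB in tape 5; 6 GB remain.
Put 187 GB in tape 10; 141 GB remain.
Put 166 GB in tape 11; 634 GB remain.
Final tapes: [766] [761] [748] [673] [584,210] [567,225] [493,282] [444,337] [370,324] [238,234,187] [166].

11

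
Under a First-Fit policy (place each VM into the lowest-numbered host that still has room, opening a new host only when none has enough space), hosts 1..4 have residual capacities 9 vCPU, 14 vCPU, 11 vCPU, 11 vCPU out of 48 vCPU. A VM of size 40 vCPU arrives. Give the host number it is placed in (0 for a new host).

No host has ≥ 40 vCPU free, so a new host is opened.

0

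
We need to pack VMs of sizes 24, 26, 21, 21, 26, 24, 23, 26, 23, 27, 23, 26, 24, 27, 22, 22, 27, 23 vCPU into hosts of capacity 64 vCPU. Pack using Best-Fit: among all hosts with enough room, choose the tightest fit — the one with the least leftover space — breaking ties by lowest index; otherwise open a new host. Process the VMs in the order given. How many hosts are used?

9 hosts

host 1: place 24 vCPU, 40 vCPU left
host 1: place 26 vCPU, 14 vCPU left
host 2: place 21 vCPU, 43 vCPU left
host 2: place 21 vCPU, 22 vCPU left
host 3: place 26 vCPU, 38 vCPU left
host 3: place 24 vCPU, 14 vCPU left
host 4: place 23 vCPU, 41 vCPU left
host 4: place 26 vCPU, 15 vCPU left
host 5: place 23 vCPU, 41 vCPU left
host 5: place 27 vCPU, 14 vCPU left
host 6: place 23 vCPU, 41 vCPU left
host 6: place 26 vCPU, 15 vCPU left
host 7: place 24 vCPU, 40 vCPU left
host 7: place 27 vCPU, 13 vCPU left
host 2: place 22 vCPU, 0 vCPU left
host 8: place 22 vCPU, 42 vCPU left
host 8: place 27 vCPU, 15 vCPU left
host 9: place 23 vCPU, 41 vCPU left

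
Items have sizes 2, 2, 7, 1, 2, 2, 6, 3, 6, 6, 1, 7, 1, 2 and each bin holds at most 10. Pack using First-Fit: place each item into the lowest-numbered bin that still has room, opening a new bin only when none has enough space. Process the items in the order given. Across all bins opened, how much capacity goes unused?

12

2 → bin 1 (remaining 8)
2 → bin 1 (remaining 6)
7 → bin 2 (remaining 3)
1 → bin 1 (remaining 5)
2 → bin 1 (remaining 3)
2 → bin 1 (remaining 1)
6 → bin 3 (remaining 4)
3 → bin 2 (remaining 0)
6 → bin 4 (remaining 4)
6 → bin 5 (remaining 4)
1 → bin 1 (remaining 0)
7 → bin 6 (remaining 3)
1 → bin 3 (remaining 3)
2 → bin 3 (remaining 1)
6 bins × 10 = 60; used 48; unused 12.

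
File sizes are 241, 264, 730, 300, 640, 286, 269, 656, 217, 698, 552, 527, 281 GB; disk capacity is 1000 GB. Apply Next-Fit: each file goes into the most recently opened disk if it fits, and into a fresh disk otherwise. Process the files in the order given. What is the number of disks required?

Put 241 GB in disk 1; 759 GB remain.
Put 264 GB in disk 1; 495 GB remain.
Put 730 GB in disk 2; 270 GB remain.
Put 300 GB in disk 3; 700 GB remain.
Put 640 GB in disk 3; 60 GB remain.
Put 286 GB in disk 4; 714 GB remain.
Put 269 GB in disk 4; 445 GB remain.
Put 656 GB in disk 5; 344 GB remain.
Put 217 GB in disk 5; 127 GB remain.
Put 698 GB in disk 6; 302 GB remain.
Put 552 GB in disk 7; 448 GB remain.
Put 527 GB in disk 8; 473 GB remain.
Put 281 GB in disk 8; 192 GB remain.
Final disks: [241,264] [730] [300,640] [286,269] [656,217] [698] [552] [527,281].

8 disks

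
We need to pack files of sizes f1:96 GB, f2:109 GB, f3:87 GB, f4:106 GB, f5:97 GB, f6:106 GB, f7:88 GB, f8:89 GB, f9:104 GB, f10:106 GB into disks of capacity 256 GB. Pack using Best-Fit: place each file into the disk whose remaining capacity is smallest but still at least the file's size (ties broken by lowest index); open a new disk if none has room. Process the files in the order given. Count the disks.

Put f1 (96 GB) in disk 1; 160 GB remain.
Put f2 (109 GB) in disk 1; 51 GB remain.
Put f3 (87 GB) in disk 2; 169 GB remain.
Put f4 (106 GB) in disk 2; 63 GB remain.
Put f5 (97 GB) in disk 3; 159 GB remain.
Put f6 (106 GB) in disk 3; 53 GB remain.
Put f7 (88 GB) in disk 4; 168 GB remain.
Put f8 (89 GB) in disk 4; 79 GB remain.
Put f9 (104 GB) in disk 5; 152 GB remain.
Put f10 (106 GB) in disk 5; 46 GB remain.
Final disks: [96,109] [87,106] [97,106] [88,89] [104,106].

5 disks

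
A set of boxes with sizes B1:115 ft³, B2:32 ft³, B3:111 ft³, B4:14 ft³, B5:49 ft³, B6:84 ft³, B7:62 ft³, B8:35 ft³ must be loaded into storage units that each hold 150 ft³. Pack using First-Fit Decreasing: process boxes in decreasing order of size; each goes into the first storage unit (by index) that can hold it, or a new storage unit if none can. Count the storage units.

4

Sorted descending: 115, 111, 84, 62, 49, 35, 32, 14.
115 ft³ → storage unit 1 (remaining 35 ft³)
111 ft³ → storage unit 2 (remaining 39 ft³)
84 ft³ → storage unit 3 (remaining 66 ft³)
62 ft³ → storage unit 3 (remaining 4 ft³)
49 ft³ → storage unit 4 (remaining 101 ft³)
35 ft³ → storage unit 1 (remaining 0 ft³)
32 ft³ → storage unit 2 (remaining 7 ft³)
14 ft³ → storage unit 4 (remaining 87 ft³)
Final storage units: [115,35] [111,32] [84,62] [49,14].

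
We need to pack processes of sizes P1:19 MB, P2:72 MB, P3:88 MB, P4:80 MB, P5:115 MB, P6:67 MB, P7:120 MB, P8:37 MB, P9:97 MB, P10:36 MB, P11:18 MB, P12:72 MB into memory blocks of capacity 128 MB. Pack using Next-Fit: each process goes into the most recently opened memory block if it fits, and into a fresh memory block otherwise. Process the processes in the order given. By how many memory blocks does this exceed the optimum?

1

Next-Fit: [19,72] [88] [80] [115] [67] [120] [37] [97] [36,18,72] → 9 memory blocks.
8 processes exceed 64 MB (half the capacity), and no two of those can share a memory block, so at least 8 memory blocks are needed.
An optimal packing achieves that bound: [120] [115] [97,19] [88,37] [80,36] [72,18] [72] [67] → 8 memory blocks.
Excess: 9 − 8 = 1.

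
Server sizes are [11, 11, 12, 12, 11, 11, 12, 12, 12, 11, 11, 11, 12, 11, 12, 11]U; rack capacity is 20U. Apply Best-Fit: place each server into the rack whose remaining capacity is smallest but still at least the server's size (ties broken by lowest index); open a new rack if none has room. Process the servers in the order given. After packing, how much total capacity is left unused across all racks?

137

11U → rack 1 (remaining 9U)
11U → rack 2 (remaining 9U)
12U → rack 3 (remaining 8U)
12U → rack 4 (remaining 8U)
11U → rack 5 (remaining 9U)
11U → rack 6 (remaining 9U)
12U → rack 7 (remaining 8U)
12U → rack 8 (remaining 8U)
12U → rack 9 (remaining 8U)
11U → rack 10 (remaining 9U)
11U → rack 11 (remaining 9U)
11U → rack 12 (remaining 9U)
12U → rack 13 (remaining 8U)
11U → rack 14 (remaining 9U)
12U → rack 15 (remaining 8U)
11U → rack 16 (remaining 9U)
16 racks × 20U = 320U; used 183U; unused 137U.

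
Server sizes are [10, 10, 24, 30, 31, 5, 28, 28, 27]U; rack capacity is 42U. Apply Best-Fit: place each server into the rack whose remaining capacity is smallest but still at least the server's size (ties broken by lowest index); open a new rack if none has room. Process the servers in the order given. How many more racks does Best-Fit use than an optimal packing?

Best-Fit: [10,10] [24] [30] [31,5] [28] [28] [27] → 7 racks.
6 servers exceed 21U (half the capacity), and no two of those can share a rack, so at least 6 racks are needed.
An optimal packing achieves that bound: [31,10] [30,10] [28,5] [28] [27] [24] → 6 racks.
Excess: 7 − 6 = 1.

1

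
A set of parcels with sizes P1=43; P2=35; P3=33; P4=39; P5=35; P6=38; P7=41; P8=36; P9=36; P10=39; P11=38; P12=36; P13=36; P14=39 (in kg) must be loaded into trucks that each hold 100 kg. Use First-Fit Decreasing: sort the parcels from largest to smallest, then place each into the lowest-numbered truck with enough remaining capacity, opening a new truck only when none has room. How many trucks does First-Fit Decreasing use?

7 trucks

Sorted descending: 43, 41, 39, 39, 39, 38, 38, 36, 36, 36, 36, 35, 35, 33.
Put 43 kg in truck 1; 57 kg remain.
Put 41 kg in truck 1; 16 kg remain.
Put 39 kg in truck 2; 61 kg remain.
Put 39 kg in truck 2; 22 kg remain.
Put 39 kg in truck 3; 61 kg remain.
Put 38 kg in truck 3; 23 kg remain.
Put 38 kg in truck 4; 62 kg remain.
Put 36 kg in truck 4; 26 kg remain.
Put 36 kg in truck 5; 64 kg remain.
Put 36 kg in truck 5; 28 kg remain.
Put 36 kg in truck 6; 64 kg remain.
Put 35 kg in truck 6; 29 kg remain.
Put 35 kg in truck 7; 65 kg remain.
Put 33 kg in truck 7; 32 kg remain.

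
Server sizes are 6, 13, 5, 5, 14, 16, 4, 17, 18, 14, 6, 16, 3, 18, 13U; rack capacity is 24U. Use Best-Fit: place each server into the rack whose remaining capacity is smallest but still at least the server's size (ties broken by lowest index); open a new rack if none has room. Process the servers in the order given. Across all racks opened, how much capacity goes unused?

48

Put 6U in rack 1; 18U remain.
Put 13U in rack 1; 5U remain.
Put 5U in rack 1; 0U remain.
Put 5U in rack 2; 19U remain.
Put 14U in rack 2; 5U remain.
Put 16U in rack 3; 8U remain.
Put 4U in rack 2; 1U remain.
Put 17U in rack 4; 7U remain.
Put 18U in rack 5; 6U remain.
Put 14U in rack 6; 10U remain.
Put 6U in rack 5; 0U remain.
Put 16U in rack 7; 8U remain.
Put 3U in rack 4; 4U remain.
Put 18U in rack 8; 6U remain.
Put 13U in rack 9; 11U remain.
9 racks × 24U = 216U; used 168U; unused 48U.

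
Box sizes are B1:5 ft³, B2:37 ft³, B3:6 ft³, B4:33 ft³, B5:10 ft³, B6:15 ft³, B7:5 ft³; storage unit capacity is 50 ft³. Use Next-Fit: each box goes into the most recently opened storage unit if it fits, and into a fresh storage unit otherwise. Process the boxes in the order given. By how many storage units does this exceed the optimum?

Next-Fit: [5,37,6] [33,10] [15,5] → 3 storage units.
Total size 111 ft³; any packing needs at least ⌈111/50⌉ = 3 storage units.
So 3 is already optimal.

0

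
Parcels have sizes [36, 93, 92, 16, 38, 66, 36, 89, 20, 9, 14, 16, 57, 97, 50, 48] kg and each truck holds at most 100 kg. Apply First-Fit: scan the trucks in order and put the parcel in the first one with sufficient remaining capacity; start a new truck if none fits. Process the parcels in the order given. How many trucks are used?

truck 1: place 36 kg, 64 kg left
truck 2: place 93 kg, 7 kg left
truck 3: place 92 kg, 8 kg left
truck 1: place 16 kg, 48 kg left
truck 1: place 38 kg, 10 kg left
truck 4: place 66 kg, 34 kg left
truck 5: place 36 kg, 64 kg left
truck 6: place 89 kg, 11 kg left
truck 4: place 20 kg, 14 kg left
truck 1: place 9 kg, 1 kg left
truck 4: place 14 kg, 0 kg left
truck 5: place 16 kg, 48 kg left
truck 7: place 57 kg, 43 kg left
truck 8: place 97 kg, 3 kg left
truck 9: place 50 kg, 50 kg left
truck 5: place 48 kg, 0 kg left

9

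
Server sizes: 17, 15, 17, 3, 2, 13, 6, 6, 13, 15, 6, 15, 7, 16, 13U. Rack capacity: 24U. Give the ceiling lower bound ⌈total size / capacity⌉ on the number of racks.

7 racks

Total size = 17 + 15 + 17 + 3 + 2 + 13 + 6 + 6 + 13 + 15 + 6 + 15 + 7 + 16 + 13 = 164U.
⌈164 / 24⌉ = 7.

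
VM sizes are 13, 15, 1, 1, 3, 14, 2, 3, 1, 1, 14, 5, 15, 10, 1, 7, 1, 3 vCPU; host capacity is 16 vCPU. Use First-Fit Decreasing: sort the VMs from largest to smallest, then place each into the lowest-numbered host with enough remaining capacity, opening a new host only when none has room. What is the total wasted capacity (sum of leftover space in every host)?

2

Sorted descending: 15, 15, 14, 14, 13, 10, 7, 5, 3, 3, 3, 2, 1, 1, 1, 1, 1, 1.
Put 15 vCPU in host 1; 1 vCPU remain.
Put 15 vCPU in host 2; 1 vCPU remain.
Put 14 vCPU in host 3; 2 vCPU remain.
Put 14 vCPU in host 4; 2 vCPU remain.
Put 13 vCPU in host 5; 3 vCPU remain.
Put 10 vCPU in host 6; 6 vCPU remain.
Put 7 vCPU in host 7; 9 vCPU remain.
Put 5 vCPU in host 6; 1 vCPU remain.
Put 3 vCPU in host 5; 0 vCPU remain.
Put 3 vCPU in host 7; 6 vCPU remain.
Put 3 vCPU in host 7; 3 vCPU remain.
Put 2 vCPU in host 3; 0 vCPU remain.
Put 1 vCPU in host 1; 0 vCPU remain.
Put 1 vCPU in host 2; 0 vCPU remain.
Put 1 vCPU in host 4; 1 vCPU remain.
Put 1 vCPU in host 4; 0 vCPU remain.
Put 1 vCPU in host 6; 0 vCPU remain.
Put 1 vCPU in host 7; 2 vCPU remain.
7 hosts × 16 vCPU = 112 vCPU; used 110 vCPU; unused 2 vCPU.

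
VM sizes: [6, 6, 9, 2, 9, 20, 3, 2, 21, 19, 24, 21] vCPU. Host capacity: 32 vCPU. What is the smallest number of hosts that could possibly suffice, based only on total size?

Total size = 6 + 6 + 9 + 2 + 9 + 20 + 3 + 2 + 21 + 19 + 24 + 21 = 142 vCPU.
⌈142 / 32⌉ = 5.

5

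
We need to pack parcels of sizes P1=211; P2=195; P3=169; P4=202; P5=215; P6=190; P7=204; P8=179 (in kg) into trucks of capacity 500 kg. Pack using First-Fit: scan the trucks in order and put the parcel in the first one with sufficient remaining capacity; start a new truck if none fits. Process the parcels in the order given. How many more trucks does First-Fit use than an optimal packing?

0

First-Fit: [211,195] [169,202] [215,190] [204,179] → 4 trucks.
Total size 1565 kg; any packing needs at least ⌈1565/500⌉ = 4 trucks.
So 4 is already optimal.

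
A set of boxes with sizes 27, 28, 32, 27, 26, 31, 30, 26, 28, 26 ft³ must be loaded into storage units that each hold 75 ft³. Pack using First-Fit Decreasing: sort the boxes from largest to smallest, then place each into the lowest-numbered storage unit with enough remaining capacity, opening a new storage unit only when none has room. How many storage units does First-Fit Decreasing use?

5 storage units

Sorted descending: 32, 31, 30, 28, 28, 27, 27, 26, 26, 26.
Put 32 ft³ in storage unit 1; 43 ft³ remain.
Put 31 ft³ in storage unit 1; 12 ft³ remain.
Put 30 ft³ in storage unit 2; 45 ft³ remain.
Put 28 ft³ in storage unit 2; 17 ft³ remain.
Put 28 ft³ in storage unit 3; 47 ft³ remain.
Put 27 ft³ in storage unit 3; 20 ft³ remain.
Put 27 ft³ in storage unit 4; 48 ft³ remain.
Put 26 ft³ in storage unit 4; 22 ft³ remain.
Put 26 ft³ in storage unit 5; 49 ft³ remain.
Put 26 ft³ in storage unit 5; 23 ft³ remain.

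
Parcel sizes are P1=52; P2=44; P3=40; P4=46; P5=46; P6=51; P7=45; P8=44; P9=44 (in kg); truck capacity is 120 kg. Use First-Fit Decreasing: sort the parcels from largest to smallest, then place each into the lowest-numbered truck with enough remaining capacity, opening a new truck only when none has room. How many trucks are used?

5

Sorted descending: 52, 51, 46, 46, 45, 44, 44, 44, 40.
52 kg → truck 1 (remaining 68 kg)
51 kg → truck 1 (remaining 17 kg)
46 kg → truck 2 (remaining 74 kg)
46 kg → truck 2 (remaining 28 kg)
45 kg → truck 3 (remaining 75 kg)
44 kg → truck 3 (remaining 31 kg)
44 kg → truck 4 (remaining 76 kg)
44 kg → truck 4 (remaining 32 kg)
40 kg → truck 5 (remaining 80 kg)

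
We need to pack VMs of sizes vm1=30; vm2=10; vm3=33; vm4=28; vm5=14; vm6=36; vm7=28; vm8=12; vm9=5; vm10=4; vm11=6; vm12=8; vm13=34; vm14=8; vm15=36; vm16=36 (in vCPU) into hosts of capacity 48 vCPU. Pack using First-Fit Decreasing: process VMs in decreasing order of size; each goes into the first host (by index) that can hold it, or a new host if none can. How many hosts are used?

Sorted descending: 36, 36, 36, 34, 33, 30, 28, 28, 14, 12, 10, 8, 8, 6, 5, 4.
Put 36 vCPU in host 1; 12 vCPU remain.
Put 36 vCPU in host 2; 12 vCPU remain.
Put 36 vCPU in host 3; 12 vCPU remain.
Put 34 vCPU in host 4; 14 vCPU remain.
Put 33 vCPU in host 5; 15 vCPU remain.
Put 30 vCPU in host 6; 18 vCPU remain.
Put 28 vCPU in host 7; 20 vCPU remain.
Put 28 vCPU in host 8; 20 vCPU remain.
Put 14 vCPU in host 4; 0 vCPU remain.
Put 12 vCPU in host 1; 0 vCPU remain.
Put 10 vCPU in host 2; 2 vCPU remain.
Put 8 vCPU in host 3; 4 vCPU remain.
Put 8 vCPU in host 5; 7 vCPU remain.
Put 6 vCPU in host 5; 1 vCPU remain.
Put 5 vCPU in host 6; 13 vCPU remain.
Put 4 vCPU in host 3; 0 vCPU remain.

8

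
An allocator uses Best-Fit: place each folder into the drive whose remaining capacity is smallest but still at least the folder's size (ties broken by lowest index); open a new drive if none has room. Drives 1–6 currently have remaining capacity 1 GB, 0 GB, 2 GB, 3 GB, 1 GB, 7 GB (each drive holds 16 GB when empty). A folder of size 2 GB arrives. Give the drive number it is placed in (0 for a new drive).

Drives with room: drive 3 (2 GB), drive 4 (3 GB), drive 6 (7 GB).
Tightest fit is drive 3 with 2 GB free.

3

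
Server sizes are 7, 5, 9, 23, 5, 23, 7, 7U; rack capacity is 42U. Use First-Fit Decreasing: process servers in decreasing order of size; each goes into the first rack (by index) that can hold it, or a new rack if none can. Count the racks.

3

Sorted descending: 23, 23, 9, 7, 7, 7, 5, 5.
23U → rack 1 (remaining 19U)
23U → rack 2 (remaining 19U)
9U → rack 1 (remaining 10U)
7U → rack 1 (remaining 3U)
7U → rack 2 (remaining 12U)
7U → rack 2 (remaining 5U)
5U → rack 2 (remaining 0U)
5U → rack 3 (remaining 37U)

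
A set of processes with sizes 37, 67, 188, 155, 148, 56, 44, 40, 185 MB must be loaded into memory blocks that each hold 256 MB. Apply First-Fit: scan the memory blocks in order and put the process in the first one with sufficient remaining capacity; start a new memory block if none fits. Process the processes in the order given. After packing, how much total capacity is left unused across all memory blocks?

37 MB → memory block 1 (remaining 219 MB)
67 MB → memory block 1 (remaining 152 MB)
188 MB → memory block 2 (remaining 68 MB)
155 MB → memory block 3 (remaining 101 MB)
148 MB → memory block 1 (remaining 4 MB)
56 MB → memory block 2 (remaining 12 MB)
44 MB → memory block 3 (remaining 57 MB)
40 MB → memory block 3 (remaining 17 MB)
185 MB → memory block 4 (remaining 71 MB)
4 memory blocks × 256 MB = 1024 MB; used 920 MB; unused 104 MB.

104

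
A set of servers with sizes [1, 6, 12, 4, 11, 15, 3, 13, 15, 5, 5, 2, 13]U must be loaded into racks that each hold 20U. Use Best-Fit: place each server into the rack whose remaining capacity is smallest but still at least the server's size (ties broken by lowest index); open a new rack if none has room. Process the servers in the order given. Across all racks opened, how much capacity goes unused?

15

rack 1: place 1U, 19U left
rack 1: place 6U, 13U left
rack 1: place 12U, 1U left
rack 2: place 4U, 16U left
rack 2: place 11U, 5U left
rack 3: place 15U, 5U left
rack 2: place 3U, 2U left
rack 4: place 13U, 7U left
rack 5: place 15U, 5U left
rack 3: place 5U, 0U left
rack 5: place 5U, 0U left
rack 2: place 2U, 0U left
rack 6: place 13U, 7U left
6 racks × 20U = 120U; used 105U; unused 15U.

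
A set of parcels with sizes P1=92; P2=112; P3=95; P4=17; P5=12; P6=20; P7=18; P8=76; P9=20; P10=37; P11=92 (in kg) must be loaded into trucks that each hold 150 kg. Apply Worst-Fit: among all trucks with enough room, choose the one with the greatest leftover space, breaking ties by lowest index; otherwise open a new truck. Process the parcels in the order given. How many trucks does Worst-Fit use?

Put P1 (92 kg) in truck 1; 58 kg remain.
Put P2 (112 kg) in truck 2; 38 kg remain.
Put P3 (95 kg) in truck 3; 55 kg remain.
Put P4 (17 kg) in truck 1; 41 kg remain.
Put P5 (12 kg) in truck 3; 43 kg remain.
Put P6 (20 kg) in truck 3; 23 kg remain.
Put P7 (18 kg) in truck 1; 23 kg remain.
Put P8 (76 kg) in truck 4; 74 kg remain.
Put P9 (20 kg) in truck 4; 54 kg remain.
Put P10 (37 kg) in truck 4; 17 kg remain.
Put P11 (92 kg) in truck 5; 58 kg remain.
Final trucks: [92,17,18] [112] [95,12,20] [76,20,37] [92].

5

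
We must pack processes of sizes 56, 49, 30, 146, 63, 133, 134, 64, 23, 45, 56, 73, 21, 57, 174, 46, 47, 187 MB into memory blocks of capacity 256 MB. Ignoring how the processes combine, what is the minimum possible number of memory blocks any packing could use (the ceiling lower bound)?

6

Total size = 56 + 49 + 30 + 146 + 63 + 133 + 134 + 64 + 23 + 45 + 56 + 73 + 21 + 57 + 174 + 46 + 47 + 187 = 1404 MB.
⌈1404 / 256⌉ = 6.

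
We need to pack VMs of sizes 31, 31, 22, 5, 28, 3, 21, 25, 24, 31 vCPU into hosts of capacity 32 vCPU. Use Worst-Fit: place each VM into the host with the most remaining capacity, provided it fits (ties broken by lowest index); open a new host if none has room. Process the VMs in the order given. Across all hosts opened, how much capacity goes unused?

host 1: place 31 vCPU, 1 vCPU left
host 2: place 31 vCPU, 1 vCPU left
host 3: place 22 vCPU, 10 vCPU left
host 3: place 5 vCPU, 5 vCPU left
host 4: place 28 vCPU, 4 vCPU left
host 3: place 3 vCPU, 2 vCPU left
host 5: place 21 vCPU, 11 vCPU left
host 6: place 25 vCPU, 7 vCPU left
host 7: place 24 vCPU, 8 vCPU left
host 8: place 31 vCPU, 1 vCPU left
8 hosts × 32 vCPU = 256 vCPU; used 221 vCPU; unused 35 vCPU.

35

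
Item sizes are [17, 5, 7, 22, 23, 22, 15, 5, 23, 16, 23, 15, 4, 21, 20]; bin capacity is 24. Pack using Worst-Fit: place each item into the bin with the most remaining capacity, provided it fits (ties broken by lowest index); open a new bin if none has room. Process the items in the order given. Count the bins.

11

bin 1: place 17, 7 left
bin 1: place 5, 2 left
bin 2: place 7, 17 left
bin 3: place 22, 2 left
bin 4: place 23, 1 left
bin 5: place 22, 2 left
bin 2: place 15, 2 left
bin 6: place 5, 19 left
bin 7: place 23, 1 left
bin 6: place 16, 3 left
bin 8: place 23, 1 left
bin 9: place 15, 9 left
bin 9: place 4, 5 left
bin 10: place 21, 3 left
bin 11: place 20, 4 left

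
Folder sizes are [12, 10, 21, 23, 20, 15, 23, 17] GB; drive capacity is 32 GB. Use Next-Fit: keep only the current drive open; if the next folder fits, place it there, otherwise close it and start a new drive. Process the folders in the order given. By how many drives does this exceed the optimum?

2

Next-Fit: [12,10] [21] [23] [20] [15] [23] [17] → 7 drives.
Total size 141 GB; any packing needs at least ⌈141/32⌉ = 5 drives.
An optimal packing achieves that bound: [23] [23] [21,10] [20,12] [17,15] → 5 drives.
Excess: 7 − 5 = 2.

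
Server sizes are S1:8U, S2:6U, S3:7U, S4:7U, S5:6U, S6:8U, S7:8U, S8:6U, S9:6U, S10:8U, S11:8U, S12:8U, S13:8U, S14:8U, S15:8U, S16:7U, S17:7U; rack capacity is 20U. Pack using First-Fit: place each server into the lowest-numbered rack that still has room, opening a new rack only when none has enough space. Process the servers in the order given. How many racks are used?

8 racks

S1 (8U) → rack 1 (remaining 12U)
S2 (6U) → rack 1 (remaining 6U)
S3 (7U) → rack 2 (remaining 13U)
S4 (7U) → rack 2 (remaining 6U)
S5 (6U) → rack 1 (remaining 0U)
S6 (8U) → rack 3 (remaining 12U)
S7 (8U) → rack 3 (remaining 4U)
S8 (6U) → rack 2 (remaining 0U)
S9 (6U) → rack 4 (remaining 14U)
S10 (8U) → rack 4 (remaining 6U)
S11 (8U) → rack 5 (remaining 12U)
S12 (8U) → rack 5 (remaining 4U)
S13 (8U) → rack 6 (remaining 12U)
S14 (8U) → rack 6 (remaining 4U)
S15 (8U) → rack 7 (remaining 12U)
S16 (7U) → rack 7 (remaining 5U)
S17 (7U) → rack 8 (remaining 13U)
Final racks: [8,6,6] [7,7,6] [8,8] [6,8] [8,8] [8,8] [8,7] [7].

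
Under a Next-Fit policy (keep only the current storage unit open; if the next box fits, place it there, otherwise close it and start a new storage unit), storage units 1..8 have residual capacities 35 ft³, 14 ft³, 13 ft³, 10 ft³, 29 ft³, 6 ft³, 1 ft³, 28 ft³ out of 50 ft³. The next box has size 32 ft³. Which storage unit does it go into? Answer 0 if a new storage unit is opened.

Next-Fit only looks at storage unit 8, which has 28 ft³ free.
32 ft³ does not fit, so a new storage unit is opened.

0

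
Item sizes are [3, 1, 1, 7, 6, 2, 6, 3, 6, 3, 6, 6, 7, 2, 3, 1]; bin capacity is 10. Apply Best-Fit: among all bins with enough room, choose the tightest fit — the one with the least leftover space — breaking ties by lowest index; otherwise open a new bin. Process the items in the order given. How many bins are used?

8 bins

bin 1: place 3, 7 left
bin 1: place 1, 6 left
bin 1: place 1, 5 left
bin 2: place 7, 3 left
bin 3: place 6, 4 left
bin 2: place 2, 1 left
bin 4: place 6, 4 left
bin 3: place 3, 1 left
bin 5: place 6, 4 left
bin 4: place 3, 1 left
bin 6: place 6, 4 left
bin 7: place 6, 4 left
bin 8: place 7, 3 left
bin 8: place 2, 1 left
bin 5: place 3, 1 left
bin 2: place 1, 0 left
Final bins: [3,1,1] [7,2,1] [6,3] [6,3] [6,3] [6] [6] [7,2].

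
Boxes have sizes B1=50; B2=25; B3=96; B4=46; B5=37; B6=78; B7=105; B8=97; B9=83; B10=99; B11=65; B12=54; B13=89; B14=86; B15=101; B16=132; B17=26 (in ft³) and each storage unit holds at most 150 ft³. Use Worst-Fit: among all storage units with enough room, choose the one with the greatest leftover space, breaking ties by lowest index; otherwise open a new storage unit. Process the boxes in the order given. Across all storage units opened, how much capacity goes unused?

381

B1 (50 ft³) → storage unit 1 (remaining 100 ft³)
B2 (25 ft³) → storage unit 1 (remaining 75 ft³)
B3 (96 ft³) → storage unit 2 (remaining 54 ft³)
B4 (46 ft³) → storage unit 1 (remaining 29 ft³)
B5 (37 ft³) → storage unit 2 (remaining 17 ft³)
B6 (78 ft³) → storage unit 3 (remaining 72 ft³)
B7 (105 ft³) → storage unit 4 (remaining 45 ft³)
B8 (97 ft³) → storage unit 5 (remaining 53 ft³)
B9 (83 ft³) → storage unit 6 (remaining 67 ft³)
B10 (99 ft³) → storage unit 7 (remaining 51 ft³)
B11 (65 ft³) → storage unit 3 (remaining 7 ft³)
B12 (54 ft³) → storage unit 6 (remaining 13 ft³)
B13 (89 ft³) → storage unit 8 (remaining 61 ft³)
B14 (86 ft³) → storage unit 9 (remaining 64 ft³)
B15 (101 ft³) → storage unit 10 (remaining 49 ft³)
B16 (132 ft³) → storage unit 11 (remaining 18 ft³)
B17 (26 ft³) → storage unit 9 (remaining 38 ft³)
11 storage units × 150 ft³ = 1650 ft³; used 1269 ft³; unused 381 ft³.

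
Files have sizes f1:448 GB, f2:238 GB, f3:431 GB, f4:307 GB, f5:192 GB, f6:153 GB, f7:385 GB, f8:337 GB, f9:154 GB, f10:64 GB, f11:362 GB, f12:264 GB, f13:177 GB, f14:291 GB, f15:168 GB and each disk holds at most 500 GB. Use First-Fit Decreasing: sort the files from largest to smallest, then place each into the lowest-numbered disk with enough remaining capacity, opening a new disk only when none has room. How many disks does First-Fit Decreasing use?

Sorted descending: 448, 431, 385, 362, 337, 307, 291, 264, 238, 192, 177, 168, 154, 153, 64.
disk 1: place 448 GB, 52 GB left
disk 2: place 431 GB, 69 GB left
disk 3: place 385 GB, 115 GB left
disk 4: place 362 GB, 138 GB left
disk 5: place 337 GB, 163 GB left
disk 6: place 307 GB, 193 GB left
disk 7: place 291 GB, 209 GB left
disk 8: place 264 GB, 236 GB left
disk 9: place 238 GB, 262 GB left
disk 6: place 192 GB, 1 GB left
disk 7: place 177 GB, 32 GB left
disk 8: place 168 GB, 68 GB left
disk 5: place 154 GB, 9 GB left
disk 9: place 153 GB, 109 GB left
disk 2: place 64 GB, 5 GB left

9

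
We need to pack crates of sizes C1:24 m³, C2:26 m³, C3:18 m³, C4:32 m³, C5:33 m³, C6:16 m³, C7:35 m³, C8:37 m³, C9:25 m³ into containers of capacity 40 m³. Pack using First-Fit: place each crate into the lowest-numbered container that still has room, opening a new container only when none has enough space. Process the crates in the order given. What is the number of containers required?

Put C1 (24 m³) in container 1; 16 m³ remain.
Put C2 (26 m³) in container 2; 14 m³ remain.
Put C3 (18 m³) in container 3; 22 m³ remain.
Put C4 (32 m³) in container 4; 8 m³ remain.
Put C5 (33 m³) in container 5; 7 m³ remain.
Put C6 (16 m³) in container 1; 0 m³ remain.
Put C7 (35 m³) in container 6; 5 m³ remain.
Put C8 (37 m³) in container 7; 3 m³ remain.
Put C9 (25 m³) in container 8; 15 m³ remain.
Final containers: [24,16] [26] [18] [32] [33] [35] [37] [25].

8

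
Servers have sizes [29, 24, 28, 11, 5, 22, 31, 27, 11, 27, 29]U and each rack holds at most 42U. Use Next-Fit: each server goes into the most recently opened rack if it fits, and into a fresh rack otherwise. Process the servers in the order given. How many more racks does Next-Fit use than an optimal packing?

0

Next-Fit: [29] [24] [28,11] [5,22] [31] [27,11] [27] [29] → 8 racks.
8 servers exceed 21U (half the capacity), and no two of those can share a rack, so at least 8 racks are needed.
So 8 is already optimal.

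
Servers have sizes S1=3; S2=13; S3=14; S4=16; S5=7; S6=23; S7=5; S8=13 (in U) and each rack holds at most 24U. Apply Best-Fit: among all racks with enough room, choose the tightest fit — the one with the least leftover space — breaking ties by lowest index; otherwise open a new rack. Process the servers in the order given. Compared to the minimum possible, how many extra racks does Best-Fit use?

0

Best-Fit: [3,13,7] [14] [16,5] [23] [13] → 5 racks.
5 servers exceed 12U (half the capacity), and no two of those can share a rack, so at least 5 racks are needed.
So 5 is already optimal.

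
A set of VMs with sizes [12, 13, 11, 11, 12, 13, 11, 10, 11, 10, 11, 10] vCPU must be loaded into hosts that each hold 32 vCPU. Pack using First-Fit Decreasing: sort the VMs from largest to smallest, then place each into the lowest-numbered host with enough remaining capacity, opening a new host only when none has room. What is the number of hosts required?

Sorted descending: 13, 13, 12, 12, 11, 11, 11, 11, 11, 10, 10, 10.
13 vCPU → host 1 (remaining 19 vCPU)
13 vCPU → host 1 (remaining 6 vCPU)
12 vCPU → host 2 (remaining 20 vCPU)
12 vCPU → host 2 (remaining 8 vCPU)
11 vCPU → host 3 (remaining 21 vCPU)
11 vCPU → host 3 (remaining 10 vCPU)
11 vCPU → host 4 (remaining 21 vCPU)
11 vCPU → host 4 (remaining 10 vCPU)
11 vCPU → host 5 (remaining 21 vCPU)
10 vCPU → host 3 (remaining 0 vCPU)
10 vCPU → host 4 (remaining 0 vCPU)
10 vCPU → host 5 (remaining 11 vCPU)
Final hosts: [13,13] [12,12] [11,11,10] [11,11,10] [11,10].

5 hosts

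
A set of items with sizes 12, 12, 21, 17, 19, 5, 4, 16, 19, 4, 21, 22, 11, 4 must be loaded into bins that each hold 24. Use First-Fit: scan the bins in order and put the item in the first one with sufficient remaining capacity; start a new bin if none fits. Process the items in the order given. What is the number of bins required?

bin 1: place 12, 12 left
bin 1: place 12, 0 left
bin 2: place 21, 3 left
bin 3: place 17, 7 left
bin 4: place 19, 5 left
bin 3: place 5, 2 left
bin 4: place 4, 1 left
bin 5: place 16, 8 left
bin 6: place 19, 5 left
bin 5: place 4, 4 left
bin 7: place 21, 3 left
bin 8: place 22, 2 left
bin 9: place 11, 13 left
bin 5: place 4, 0 left
Final bins: [12,12] [21] [17,5] [19,4] [16,4,4] [19] [21] [22] [11].

9 bins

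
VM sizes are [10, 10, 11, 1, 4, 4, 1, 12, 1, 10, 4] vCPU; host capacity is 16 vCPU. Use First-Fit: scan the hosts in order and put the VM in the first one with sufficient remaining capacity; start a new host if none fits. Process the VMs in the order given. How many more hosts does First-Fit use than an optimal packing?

0

First-Fit: [10,1,4,1] [10,4,1] [11,4] [12] [10] → 5 hosts.
Total size 68 vCPU; any packing needs at least ⌈68/16⌉ = 5 hosts.
So 5 is already optimal.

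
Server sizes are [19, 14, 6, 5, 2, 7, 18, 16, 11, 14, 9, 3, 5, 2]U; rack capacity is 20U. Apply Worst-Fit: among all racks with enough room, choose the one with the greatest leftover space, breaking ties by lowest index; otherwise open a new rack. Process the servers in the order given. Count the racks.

7 racks

rack 1: place 19U, 1U left
rack 2: place 14U, 6U left
rack 2: place 6U, 0U left
rack 3: place 5U, 15U left
rack 3: place 2U, 13U left
rack 3: place 7U, 6U left
rack 4: place 18U, 2U left
rack 5: place 16U, 4U left
rack 6: place 11U, 9U left
rack 7: place 14U, 6U left
rack 6: place 9U, 0U left
rack 3: place 3U, 3U left
rack 7: place 5U, 1U left
rack 5: place 2U, 2U left
Final racks: [19] [14,6] [5,2,7,3] [18] [16,2] [11,9] [14,5].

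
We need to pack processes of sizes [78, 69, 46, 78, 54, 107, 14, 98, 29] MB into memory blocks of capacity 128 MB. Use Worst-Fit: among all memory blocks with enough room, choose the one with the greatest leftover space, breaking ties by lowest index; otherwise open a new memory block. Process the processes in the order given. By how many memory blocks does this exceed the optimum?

1

Worst-Fit: [78] [69,46] [78] [54,14,29] [107] [98] → 6 memory blocks.
Total size 573 MB; any packing needs at least ⌈573/128⌉ = 5 memory blocks.
An optimal packing achieves that bound: [107,14] [98,29] [78,46] [78] [69,54] → 5 memory blocks.
Excess: 6 − 5 = 1.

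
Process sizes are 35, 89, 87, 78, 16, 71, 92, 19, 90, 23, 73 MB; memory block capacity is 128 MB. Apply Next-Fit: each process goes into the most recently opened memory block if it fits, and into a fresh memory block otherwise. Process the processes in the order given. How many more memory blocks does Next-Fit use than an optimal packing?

0

Next-Fit: [35,89] [87] [78,16] [71] [92,19] [90,23] [73] → 7 memory blocks.
7 processes exceed 64 MB (half the capacity), and no two of those can share a memory block, so at least 7 memory blocks are needed.
So 7 is already optimal.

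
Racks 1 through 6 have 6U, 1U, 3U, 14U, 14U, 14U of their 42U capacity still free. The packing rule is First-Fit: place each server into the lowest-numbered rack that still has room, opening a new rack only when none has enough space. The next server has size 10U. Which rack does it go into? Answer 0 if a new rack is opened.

Racks with room: rack 4 (14U), rack 5 (14U), rack 6 (14U).
The first with room is rack 4.

4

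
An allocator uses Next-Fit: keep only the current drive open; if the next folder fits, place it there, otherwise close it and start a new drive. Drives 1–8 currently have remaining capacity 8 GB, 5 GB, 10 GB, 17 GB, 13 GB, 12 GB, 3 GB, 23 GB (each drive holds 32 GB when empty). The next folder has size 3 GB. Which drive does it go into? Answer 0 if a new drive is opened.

8

Next-Fit only looks at drive 8, which has 23 GB free.
3 GB fits there.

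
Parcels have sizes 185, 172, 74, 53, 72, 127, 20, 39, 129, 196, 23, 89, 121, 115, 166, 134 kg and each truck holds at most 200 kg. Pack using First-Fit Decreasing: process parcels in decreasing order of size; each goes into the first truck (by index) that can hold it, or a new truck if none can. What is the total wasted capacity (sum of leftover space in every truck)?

285

Sorted descending: 196, 185, 172, 166, 134, 129, 127, 121, 115, 89, 74, 72, 53, 39, 23, 20.
196 kg → truck 1 (remaining 4 kg)
185 kg → truck 2 (remaining 15 kg)
172 kg → truck 3 (remaining 28 kg)
166 kg → truck 4 (remaining 34 kg)
134 kg → truck 5 (remaining 66 kg)
129 kg → truck 6 (remaining 71 kg)
127 kg → truck 7 (remaining 73 kg)
121 kg → truck 8 (remaining 79 kg)
115 kg → truck 9 (remaining 85 kg)
89 kg → truck 10 (remaining 111 kg)
74 kg → truck 8 (remaining 5 kg)
72 kg → truck 7 (remaining 1 kg)
53 kg → truck 5 (remaining 13 kg)
39 kg → truck 6 (remaining 32 kg)
23 kg → truck 3 (remaining 5 kg)
20 kg → truck 4 (remaining 14 kg)
10 trucks × 200 kg = 2000 kg; used 1715 kg; unused 285 kg.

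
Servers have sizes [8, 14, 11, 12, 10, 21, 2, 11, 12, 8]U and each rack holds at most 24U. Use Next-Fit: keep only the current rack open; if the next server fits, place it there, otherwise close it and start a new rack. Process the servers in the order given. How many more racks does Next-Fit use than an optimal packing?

1

Next-Fit: [8,14] [11,12] [10] [21,2] [11,12] [8] → 6 racks.
Total size 109U; any packing needs at least ⌈109/24⌉ = 5 racks.
An optimal packing achieves that bound: [21,2] [14,10] [12,12] [11,11] [8,8] → 5 racks.
Excess: 6 − 5 = 1.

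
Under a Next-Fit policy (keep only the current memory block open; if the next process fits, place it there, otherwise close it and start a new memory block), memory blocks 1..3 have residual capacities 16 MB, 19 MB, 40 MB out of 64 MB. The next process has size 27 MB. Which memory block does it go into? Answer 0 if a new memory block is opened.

Next-Fit only looks at memory block 3, which has 40 MB free.
27 MB fits there.

3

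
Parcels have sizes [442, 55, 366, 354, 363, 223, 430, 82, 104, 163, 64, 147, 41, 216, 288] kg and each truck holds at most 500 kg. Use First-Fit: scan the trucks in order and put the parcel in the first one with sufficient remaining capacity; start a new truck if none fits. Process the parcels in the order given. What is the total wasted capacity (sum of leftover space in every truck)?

662

442 kg → truck 1 (remaining 58 kg)
55 kg → truck 1 (remaining 3 kg)
366 kg → truck 2 (remaining 134 kg)
354 kg → truck 3 (remaining 146 kg)
363 kg → truck 4 (remaining 137 kg)
223 kg → truck 5 (remaining 277 kg)
430 kg → truck 6 (remaining 70 kg)
82 kg → truck 2 (remaining 52 kg)
104 kg → truck 3 (remaining 42 kg)
163 kg → truck 5 (remaining 114 kg)
64 kg → truck 4 (remaining 73 kg)
147 kg → truck 7 (remaining 353 kg)
41 kg → truck 2 (remaining 11 kg)
216 kg → truck 7 (remaining 137 kg)
288 kg → truck 8 (remaining 212 kg)
8 trucks × 500 kg = 4000 kg; used 3338 kg; unused 662 kg.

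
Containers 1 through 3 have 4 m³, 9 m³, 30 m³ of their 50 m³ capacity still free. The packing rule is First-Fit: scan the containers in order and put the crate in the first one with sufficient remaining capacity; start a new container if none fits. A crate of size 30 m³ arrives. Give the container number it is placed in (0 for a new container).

Containers with room: container 3 (30 m³).
The first with room is container 3.

3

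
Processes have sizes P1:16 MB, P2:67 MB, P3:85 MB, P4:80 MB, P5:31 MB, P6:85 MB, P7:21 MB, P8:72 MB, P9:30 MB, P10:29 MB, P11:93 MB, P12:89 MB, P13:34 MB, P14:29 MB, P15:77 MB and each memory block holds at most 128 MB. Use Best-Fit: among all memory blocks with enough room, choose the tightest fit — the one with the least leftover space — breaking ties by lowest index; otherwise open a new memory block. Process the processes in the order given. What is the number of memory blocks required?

8 memory blocks

P1 (16 MB) → memory block 1 (remaining 112 MB)
P2 (67 MB) → memory block 1 (remaining 45 MB)
P3 (85 MB) → memory block 2 (remaining 43 MB)
P4 (80 MB) → memory block 3 (remaining 48 MB)
P5 (31 MB) → memory block 2 (remaining 12 MB)
P6 (85 MB) → memory block 4 (remaining 43 MB)
P7 (21 MB) → memory block 4 (remaining 22 MB)
P8 (72 MB) → memory block 5 (remaining 56 MB)
P9 (30 MB) → memory block 1 (remaining 15 MB)
P10 (29 MB) → memory block 3 (remaining 19 MB)
P11 (93 MB) → memory block 6 (remaining 35 MB)
P12 (89 MB) → memory block 7 (remaining 39 MB)
P13 (34 MB) → memory block 6 (remaining 1 MB)
P14 (29 MB) → memory block 7 (remaining 10 MB)
P15 (77 MB) → memory block 8 (remaining 51 MB)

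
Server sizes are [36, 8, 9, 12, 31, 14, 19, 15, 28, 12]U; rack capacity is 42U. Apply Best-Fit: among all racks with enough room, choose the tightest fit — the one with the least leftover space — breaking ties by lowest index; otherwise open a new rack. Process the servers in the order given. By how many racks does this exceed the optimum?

Best-Fit: [36] [8,9,12,12] [31] [14,19] [15] [28] → 6 racks.
Total size 184U; any packing needs at least ⌈184/42⌉ = 5 racks.
An optimal packing achieves that bound: [36] [31,9] [28,14] [19,15,8] [12,12] → 5 racks.
Excess: 6 − 5 = 1.

1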